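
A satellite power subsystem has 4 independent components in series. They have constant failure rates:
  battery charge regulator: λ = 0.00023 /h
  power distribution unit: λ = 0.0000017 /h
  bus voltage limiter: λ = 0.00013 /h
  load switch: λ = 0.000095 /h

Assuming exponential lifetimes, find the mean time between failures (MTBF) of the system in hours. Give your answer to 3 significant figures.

2190

Series of exponential components: λ_sys = Σ λ_i
λ_sys = 0.00023 + 0.0000017 + 0.00013 + 0.000095 = 4.5670e-04 /h
MTBF = 1 / λ_sys = 2190 h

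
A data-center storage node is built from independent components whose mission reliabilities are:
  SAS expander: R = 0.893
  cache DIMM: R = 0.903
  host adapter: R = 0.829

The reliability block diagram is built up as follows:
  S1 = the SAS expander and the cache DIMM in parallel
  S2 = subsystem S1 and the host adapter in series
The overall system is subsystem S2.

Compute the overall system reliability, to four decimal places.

Parallel (SAS expander and cache DIMM): 1 − (1 − 0.893000)(1 − 0.903000) = 0.989621
Series ([0.989621] and host adapter): 0.989621 × 0.829000 = 0.8204

0.8204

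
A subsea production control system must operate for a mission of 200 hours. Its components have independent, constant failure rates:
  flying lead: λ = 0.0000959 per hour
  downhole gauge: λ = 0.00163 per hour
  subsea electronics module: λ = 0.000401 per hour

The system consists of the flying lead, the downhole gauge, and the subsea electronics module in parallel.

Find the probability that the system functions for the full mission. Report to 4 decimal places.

R(flying lead) = exp(−0.0000959 × 200) = 0.981003
R(downhole gauge) = exp(−0.00163 × 200) = 0.721805
R(subsea electronics module) = exp(−0.000401 × 200) = 0.922932
Parallel (flying lead, downhole gauge, and subsea electronics module): 1 − (1 − 0.981003)(1 − 0.721805)(1 − 0.922932) = 0.9996

0.9996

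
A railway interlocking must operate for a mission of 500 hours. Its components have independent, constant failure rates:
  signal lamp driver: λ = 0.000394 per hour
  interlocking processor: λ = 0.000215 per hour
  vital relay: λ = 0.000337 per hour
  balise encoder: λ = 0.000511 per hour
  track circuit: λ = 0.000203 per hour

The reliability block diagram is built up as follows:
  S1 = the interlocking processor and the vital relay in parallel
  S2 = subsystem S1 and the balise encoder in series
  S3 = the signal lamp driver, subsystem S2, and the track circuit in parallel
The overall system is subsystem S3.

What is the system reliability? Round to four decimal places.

0.9959

R(signal lamp driver) = exp(−0.000394 × 500) = 0.821191
R(interlocking processor) = exp(−0.000215 × 500) = 0.898077
R(vital relay) = exp(−0.000337 × 500) = 0.844931
R(balise encoder) = exp(−0.000511 × 500) = 0.774529
R(track circuit) = exp(−0.000203 × 500) = 0.903481
Parallel (interlocking processor and vital relay): 1 − (1 − 0.898077)(1 − 0.844931) = 0.984195
Series ([0.984195] and balise encoder): 0.984195 × 0.774529 = 0.762288
Parallel (signal lamp driver, [0.762288], and track circuit): 1 − (1 − 0.821191)(1 − 0.762288)(1 − 0.903481) = 0.9959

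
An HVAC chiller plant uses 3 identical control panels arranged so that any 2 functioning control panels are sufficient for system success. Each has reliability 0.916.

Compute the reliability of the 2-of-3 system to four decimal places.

0.9800

R = Σ_{i=2}^{3} C(3,i) p^i (1−p)^{3−i} with p = 0.916
C(3,2)·0.916^2·0.084^1 = 0.211442
C(3,3)·0.916^3·0.084^0 = 0.768575
Sum = 0.9800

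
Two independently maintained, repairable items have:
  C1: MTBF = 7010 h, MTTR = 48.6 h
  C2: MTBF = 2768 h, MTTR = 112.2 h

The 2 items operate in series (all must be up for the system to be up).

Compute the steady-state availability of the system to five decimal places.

A(C1) = MTBF/(MTBF+MTTR) = 7010/(7010+48.6) = 0.993115
A(C2) = MTBF/(MTBF+MTTR) = 2768/(2768+112.2) = 0.961044
Series availability: 0.993115 × 0.961044 = 0.95443

0.95443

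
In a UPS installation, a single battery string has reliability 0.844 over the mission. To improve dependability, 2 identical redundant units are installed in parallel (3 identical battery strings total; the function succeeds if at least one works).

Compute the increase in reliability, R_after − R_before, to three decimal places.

R_before = 0.844
R_after = 1 − (1 − 0.844)^3 = 0.996
ΔR = 0.996 − 0.844 = 0.152

0.152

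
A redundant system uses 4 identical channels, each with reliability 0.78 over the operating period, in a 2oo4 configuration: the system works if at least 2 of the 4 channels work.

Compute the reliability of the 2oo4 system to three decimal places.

R = Σ_{i=2}^{4} C(4,i) p^i (1−p)^{4−i} with p = 0.78
C(4,2)·0.78^2·0.22^2 = 0.17668
C(4,3)·0.78^3·0.22^1 = 0.41761
C(4,4)·0.78^4·0.22^0 = 0.37015
Sum = 0.964

0.964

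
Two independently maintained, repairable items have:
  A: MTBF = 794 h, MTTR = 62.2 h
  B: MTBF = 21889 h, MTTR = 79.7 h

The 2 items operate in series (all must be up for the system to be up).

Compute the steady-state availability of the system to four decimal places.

0.9240

A(A) = MTBF/(MTBF+MTTR) = 794/(794+62.2) = 0.927353
A(B) = MTBF/(MTBF+MTTR) = 21889/(21889+79.7) = 0.996372
Series availability: 0.927353 × 0.996372 = 0.9240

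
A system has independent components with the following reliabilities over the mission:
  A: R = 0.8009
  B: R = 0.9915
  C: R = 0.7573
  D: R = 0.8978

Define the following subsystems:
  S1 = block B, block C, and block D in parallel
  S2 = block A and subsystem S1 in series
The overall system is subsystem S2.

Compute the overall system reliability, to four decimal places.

0.8007

Parallel (B, C, and D): 1 − (1 − 0.991500)(1 − 0.757300)(1 − 0.897800) = 0.999789
Series (A and [0.999789]): 0.800900 × 0.999789 = 0.8007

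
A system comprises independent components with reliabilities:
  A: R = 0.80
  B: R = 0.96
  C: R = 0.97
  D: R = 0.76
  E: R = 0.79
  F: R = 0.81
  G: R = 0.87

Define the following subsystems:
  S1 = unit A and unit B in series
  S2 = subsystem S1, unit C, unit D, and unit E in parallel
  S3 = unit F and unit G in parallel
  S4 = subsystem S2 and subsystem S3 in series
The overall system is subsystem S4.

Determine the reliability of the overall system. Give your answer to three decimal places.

Series (A and B): 0.80000 × 0.96000 = 0.76800
Parallel ([0.76800], C, D, and E): 1 − (1 − 0.76800)(1 − 0.97000)(1 − 0.76000)(1 − 0.79000) = 0.99965
Parallel (F and G): 1 − (1 − 0.81000)(1 − 0.87000) = 0.97530
Series ([0.99965] and [0.97530]): 0.99965 × 0.97530 = 0.975

0.975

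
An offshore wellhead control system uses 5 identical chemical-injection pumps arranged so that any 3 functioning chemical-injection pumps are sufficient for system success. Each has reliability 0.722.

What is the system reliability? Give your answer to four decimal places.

0.8648

R = Σ_{i=3}^{5} C(5,i) p^i (1−p)^{5−i} with p = 0.722
C(5,3)·0.722^3·0.278^2 = 0.290872
C(5,4)·0.722^4·0.278^1 = 0.377714
C(5,5)·0.722^5·0.278^0 = 0.196194
Sum = 0.8648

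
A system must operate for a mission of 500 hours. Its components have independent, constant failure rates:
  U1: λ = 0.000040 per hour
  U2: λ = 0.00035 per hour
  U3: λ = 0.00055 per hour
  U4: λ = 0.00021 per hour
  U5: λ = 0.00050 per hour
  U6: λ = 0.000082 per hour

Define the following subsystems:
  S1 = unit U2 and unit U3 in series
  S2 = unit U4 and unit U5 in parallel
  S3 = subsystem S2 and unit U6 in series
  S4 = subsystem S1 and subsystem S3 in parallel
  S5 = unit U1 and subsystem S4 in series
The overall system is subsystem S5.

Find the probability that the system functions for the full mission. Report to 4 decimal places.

0.9584

R(U1) = exp(−0.000040 × 500) = 0.980199
R(U2) = exp(−0.00035 × 500) = 0.839457
R(U3) = exp(−0.00055 × 500) = 0.759572
R(U4) = exp(−0.00021 × 500) = 0.900325
R(U5) = exp(−0.00050 × 500) = 0.778801
R(U6) = exp(−0.000082 × 500) = 0.959829
Series (U2 and U3): 0.839457 × 0.759572 = 0.637628
Parallel (U4 and U5): 1 − (1 − 0.900325)(1 − 0.778801) = 0.977952
Series ([0.977952] and U6): 0.977952 × 0.959829 = 0.938667
Parallel ([0.637628] and [0.938667]): 1 − (1 − 0.637628)(1 − 0.938667) = 0.977775
Series (U1 and [0.977775]): 0.980199 × 0.977775 = 0.9584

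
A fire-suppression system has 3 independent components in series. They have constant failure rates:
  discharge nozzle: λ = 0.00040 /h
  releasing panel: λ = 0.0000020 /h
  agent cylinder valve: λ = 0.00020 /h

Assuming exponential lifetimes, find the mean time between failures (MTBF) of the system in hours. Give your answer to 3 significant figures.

1660

Series of exponential components: λ_sys = Σ λ_i
λ_sys = 0.00040 + 0.0000020 + 0.00020 = 6.0200e-04 /h
MTBF = 1 / λ_sys = 1660 h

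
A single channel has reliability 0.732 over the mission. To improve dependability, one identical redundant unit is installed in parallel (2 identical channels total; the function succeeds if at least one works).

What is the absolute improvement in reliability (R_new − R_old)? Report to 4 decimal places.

0.1962

R_before = 0.732
R_after = 1 − (1 − 0.732)^2 = 0.9282
ΔR = 0.9282 − 0.732 = 0.1962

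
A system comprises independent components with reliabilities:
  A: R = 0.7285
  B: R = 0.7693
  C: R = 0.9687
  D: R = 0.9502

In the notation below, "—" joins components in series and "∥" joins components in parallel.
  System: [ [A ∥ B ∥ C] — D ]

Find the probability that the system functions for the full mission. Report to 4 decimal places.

Parallel (A, B, and C): 1 − (1 − 0.728500)(1 − 0.769300)(1 − 0.968700) = 0.998040
Series ([0.998040] and D): 0.998040 × 0.950200 = 0.9483

0.9483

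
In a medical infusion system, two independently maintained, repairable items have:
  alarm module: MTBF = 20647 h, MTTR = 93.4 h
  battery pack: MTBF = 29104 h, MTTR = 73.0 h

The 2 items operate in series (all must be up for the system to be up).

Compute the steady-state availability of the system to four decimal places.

A(alarm module) = MTBF/(MTBF+MTTR) = 20647/(20647+93.4) = 0.995497
A(battery pack) = MTBF/(MTBF+MTTR) = 29104/(29104+73.0) = 0.997498
Series availability: 0.995497 × 0.997498 = 0.9930

0.9930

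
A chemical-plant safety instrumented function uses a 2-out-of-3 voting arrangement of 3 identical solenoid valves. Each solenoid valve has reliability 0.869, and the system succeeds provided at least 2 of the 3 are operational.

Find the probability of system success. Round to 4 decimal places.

0.9530

R = Σ_{i=2}^{3} C(3,i) p^i (1−p)^{3−i} with p = 0.869
C(3,2)·0.869^2·0.131^1 = 0.296778
C(3,3)·0.869^3·0.131^0 = 0.656235
Sum = 0.9530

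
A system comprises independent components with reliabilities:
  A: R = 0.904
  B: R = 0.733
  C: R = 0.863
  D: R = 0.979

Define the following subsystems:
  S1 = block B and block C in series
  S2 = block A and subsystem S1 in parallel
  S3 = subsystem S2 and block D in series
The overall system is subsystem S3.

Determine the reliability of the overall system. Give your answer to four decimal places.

Series (B and C): 0.733000 × 0.863000 = 0.632579
Parallel (A and [0.632579]): 1 − (1 − 0.904000)(1 − 0.632579) = 0.964728
Series ([0.964728] and D): 0.964728 × 0.979000 = 0.9445

0.9445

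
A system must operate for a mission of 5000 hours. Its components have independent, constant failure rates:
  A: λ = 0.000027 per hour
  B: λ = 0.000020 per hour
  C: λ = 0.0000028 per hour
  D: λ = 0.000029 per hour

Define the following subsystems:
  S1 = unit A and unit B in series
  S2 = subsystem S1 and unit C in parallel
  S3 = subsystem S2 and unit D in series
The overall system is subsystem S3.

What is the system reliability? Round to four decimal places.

R(A) = exp(−0.000027 × 5000) = 0.873716
R(B) = exp(−0.000020 × 5000) = 0.904837
R(C) = exp(−0.0000028 × 5000) = 0.986098
R(D) = exp(−0.000029 × 5000) = 0.865022
Series (A and B): 0.873716 × 0.904837 = 0.790571
Parallel ([0.790571] and C): 1 − (1 − 0.790571)(1 − 0.986098) = 0.997089
Series ([0.997089] and D): 0.997089 × 0.865022 = 0.8625

0.8625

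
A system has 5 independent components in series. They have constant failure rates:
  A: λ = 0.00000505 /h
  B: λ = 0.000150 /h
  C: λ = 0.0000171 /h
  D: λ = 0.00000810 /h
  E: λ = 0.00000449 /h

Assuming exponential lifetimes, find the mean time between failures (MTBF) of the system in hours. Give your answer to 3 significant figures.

Series of exponential components: λ_sys = Σ λ_i
λ_sys = 0.00000505 + 0.000150 + 0.0000171 + 0.00000810 + 0.00000449 = 1.8474e-04 /h
MTBF = 1 / λ_sys = 5410 h

5410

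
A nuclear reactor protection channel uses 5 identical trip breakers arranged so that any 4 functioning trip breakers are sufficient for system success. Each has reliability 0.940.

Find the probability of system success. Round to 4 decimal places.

0.9681

R = Σ_{i=4}^{5} C(5,i) p^i (1−p)^{5−i} with p = 0.940
C(5,4)·0.940^4·0.060^1 = 0.234225
C(5,5)·0.940^5·0.060^0 = 0.733904
Sum = 0.9681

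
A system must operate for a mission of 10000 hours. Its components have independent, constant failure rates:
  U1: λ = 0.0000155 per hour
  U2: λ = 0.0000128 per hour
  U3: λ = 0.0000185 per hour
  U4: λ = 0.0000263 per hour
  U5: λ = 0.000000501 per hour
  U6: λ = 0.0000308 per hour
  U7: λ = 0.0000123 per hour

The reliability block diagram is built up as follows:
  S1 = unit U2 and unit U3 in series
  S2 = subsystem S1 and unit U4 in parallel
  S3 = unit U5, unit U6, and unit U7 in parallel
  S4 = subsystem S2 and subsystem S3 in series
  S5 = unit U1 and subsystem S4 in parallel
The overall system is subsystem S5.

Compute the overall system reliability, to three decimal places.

R(U1) = exp(−0.0000155 × 10000) = 0.85642
R(U2) = exp(−0.0000128 × 10000) = 0.87985
R(U3) = exp(−0.0000185 × 10000) = 0.83110
R(U4) = exp(−0.0000263 × 10000) = 0.76874
R(U5) = exp(−0.000000501 × 10000) = 0.99500
R(U6) = exp(−0.0000308 × 10000) = 0.73492
R(U7) = exp(−0.0000123 × 10000) = 0.88426
Series (U2 and U3): 0.87985 × 0.83110 = 0.73124
Parallel ([0.73124] and U4): 1 − (1 − 0.73124)(1 − 0.76874) = 0.93785
Parallel (U5, U6, and U7): 1 − (1 − 0.99500)(1 − 0.73492)(1 − 0.88426) = 0.99985
Series ([0.93785] and [0.99985]): 0.93785 × 0.99985 = 0.93771
Parallel (U1 and [0.93771]): 1 − (1 − 0.85642)(1 − 0.93771) = 0.991

0.991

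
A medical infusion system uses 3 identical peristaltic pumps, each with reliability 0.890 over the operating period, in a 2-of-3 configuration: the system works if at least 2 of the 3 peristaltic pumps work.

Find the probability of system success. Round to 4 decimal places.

R = Σ_{i=2}^{3} C(3,i) p^i (1−p)^{3−i} with p = 0.890
C(3,2)·0.890^2·0.110^1 = 0.261393
C(3,3)·0.890^3·0.110^0 = 0.704969
Sum = 0.9664

0.9664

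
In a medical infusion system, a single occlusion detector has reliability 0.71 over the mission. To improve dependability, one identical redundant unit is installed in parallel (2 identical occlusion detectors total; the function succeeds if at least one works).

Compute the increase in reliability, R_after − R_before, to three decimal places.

0.206

R_before = 0.71
R_after = 1 − (1 − 0.71)^2 = 0.916
ΔR = 0.916 − 0.71 = 0.206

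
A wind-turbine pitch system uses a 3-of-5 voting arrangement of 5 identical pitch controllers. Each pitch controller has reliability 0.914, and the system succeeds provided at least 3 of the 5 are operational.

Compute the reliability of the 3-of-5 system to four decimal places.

R = Σ_{i=3}^{5} C(5,i) p^i (1−p)^{5−i} with p = 0.914
C(5,3)·0.914^3·0.086^2 = 0.056472
C(5,4)·0.914^4·0.086^1 = 0.300091
C(5,5)·0.914^5·0.086^0 = 0.637868
Sum = 0.9944

0.9944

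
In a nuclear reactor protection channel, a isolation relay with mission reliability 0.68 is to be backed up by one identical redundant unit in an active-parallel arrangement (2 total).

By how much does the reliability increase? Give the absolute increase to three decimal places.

R_before = 0.68
R_after = 1 − (1 − 0.68)^2 = 0.898
ΔR = 0.898 − 0.68 = 0.218

0.218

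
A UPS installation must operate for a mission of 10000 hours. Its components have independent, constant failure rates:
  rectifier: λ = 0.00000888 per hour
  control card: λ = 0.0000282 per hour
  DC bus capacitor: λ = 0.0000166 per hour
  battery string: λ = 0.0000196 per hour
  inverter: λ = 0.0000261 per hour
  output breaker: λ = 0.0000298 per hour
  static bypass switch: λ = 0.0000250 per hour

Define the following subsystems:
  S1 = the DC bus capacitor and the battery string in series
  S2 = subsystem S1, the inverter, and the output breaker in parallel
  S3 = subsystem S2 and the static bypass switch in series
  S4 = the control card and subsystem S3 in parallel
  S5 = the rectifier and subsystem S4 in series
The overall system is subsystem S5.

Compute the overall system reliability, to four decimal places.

0.8621

R(rectifier) = exp(−0.00000888 × 10000) = 0.915029
R(control card) = exp(−0.0000282 × 10000) = 0.754274
R(DC bus capacitor) = exp(−0.0000166 × 10000) = 0.847046
R(battery string) = exp(−0.0000196 × 10000) = 0.822012
R(inverter) = exp(−0.0000261 × 10000) = 0.770281
R(output breaker) = exp(−0.0000298 × 10000) = 0.742301
R(static bypass switch) = exp(−0.0000250 × 10000) = 0.778801
Series (DC bus capacitor and battery string): 0.847046 × 0.822012 = 0.696282
Parallel ([0.696282], inverter, and output breaker): 1 − (1 − 0.696282)(1 − 0.770281)(1 − 0.742301) = 0.982020
Series ([0.982020] and static bypass switch): 0.982020 × 0.778801 = 0.764798
Parallel (control card and [0.764798]): 1 − (1 − 0.754274)(1 − 0.764798) = 0.942205
Series (rectifier and [0.942205]): 0.915029 × 0.942205 = 0.8621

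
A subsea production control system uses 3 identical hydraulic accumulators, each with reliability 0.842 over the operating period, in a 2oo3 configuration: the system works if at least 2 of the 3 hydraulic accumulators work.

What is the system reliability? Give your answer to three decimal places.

R = Σ_{i=2}^{3} C(3,i) p^i (1−p)^{3−i} with p = 0.842
C(3,2)·0.842^2·0.158^1 = 0.33605
C(3,3)·0.842^3·0.158^0 = 0.59695
Sum = 0.933

0.933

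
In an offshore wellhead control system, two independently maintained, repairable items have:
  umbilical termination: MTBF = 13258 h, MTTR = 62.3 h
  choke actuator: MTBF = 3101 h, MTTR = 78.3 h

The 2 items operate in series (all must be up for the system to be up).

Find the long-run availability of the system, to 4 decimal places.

A(umbilical termination) = MTBF/(MTBF+MTTR) = 13258/(13258+62.3) = 0.995323
A(choke actuator) = MTBF/(MTBF+MTTR) = 3101/(3101+78.3) = 0.975372
Series availability: 0.995323 × 0.975372 = 0.9708

0.9708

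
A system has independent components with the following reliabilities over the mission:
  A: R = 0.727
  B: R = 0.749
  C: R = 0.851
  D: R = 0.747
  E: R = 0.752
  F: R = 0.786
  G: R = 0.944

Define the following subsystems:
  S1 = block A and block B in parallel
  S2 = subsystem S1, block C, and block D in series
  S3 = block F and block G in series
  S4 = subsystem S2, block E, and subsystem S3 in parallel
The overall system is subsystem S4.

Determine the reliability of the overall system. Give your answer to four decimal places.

Parallel (A and B): 1 − (1 − 0.727000)(1 − 0.749000) = 0.931477
Series ([0.931477], C, and D): 0.931477 × 0.851000 × 0.747000 = 0.592137
Series (F and G): 0.786000 × 0.944000 = 0.741984
Parallel ([0.592137], E, and [0.741984]): 1 − (1 − 0.592137)(1 − 0.752000)(1 − 0.741984) = 0.9739

0.9739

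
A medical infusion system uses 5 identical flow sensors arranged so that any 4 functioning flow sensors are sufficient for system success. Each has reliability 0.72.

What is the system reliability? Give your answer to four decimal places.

0.5697

R = Σ_{i=4}^{5} C(5,i) p^i (1−p)^{5−i} with p = 0.72
C(5,4)·0.72^4·0.28^1 = 0.376234
C(5,5)·0.72^5·0.28^0 = 0.193492
Sum = 0.5697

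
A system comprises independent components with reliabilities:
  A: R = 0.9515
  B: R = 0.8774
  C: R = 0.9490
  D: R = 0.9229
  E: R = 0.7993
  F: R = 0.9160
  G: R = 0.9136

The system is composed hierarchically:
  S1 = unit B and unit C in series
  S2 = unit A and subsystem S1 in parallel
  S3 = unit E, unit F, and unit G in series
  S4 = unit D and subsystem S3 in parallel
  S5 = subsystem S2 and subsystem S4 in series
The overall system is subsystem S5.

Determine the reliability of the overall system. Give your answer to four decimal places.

Series (B and C): 0.877400 × 0.949000 = 0.832653
Parallel (A and [0.832653]): 1 − (1 − 0.951500)(1 − 0.832653) = 0.991884
Series (E, F, and G): 0.799300 × 0.916000 × 0.913600 = 0.668900
Parallel (D and [0.668900]): 1 − (1 − 0.922900)(1 − 0.668900) = 0.974472
Series ([0.991884] and [0.974472]): 0.991884 × 0.974472 = 0.9666

0.9666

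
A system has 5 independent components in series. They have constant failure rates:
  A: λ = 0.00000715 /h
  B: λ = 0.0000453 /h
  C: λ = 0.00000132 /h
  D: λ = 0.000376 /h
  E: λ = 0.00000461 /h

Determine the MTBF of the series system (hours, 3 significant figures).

Series of exponential components: λ_sys = Σ λ_i
λ_sys = 0.00000715 + 0.0000453 + 0.00000132 + 0.000376 + 0.00000461 = 4.3438e-04 /h
MTBF = 1 / λ_sys = 2300 h

2300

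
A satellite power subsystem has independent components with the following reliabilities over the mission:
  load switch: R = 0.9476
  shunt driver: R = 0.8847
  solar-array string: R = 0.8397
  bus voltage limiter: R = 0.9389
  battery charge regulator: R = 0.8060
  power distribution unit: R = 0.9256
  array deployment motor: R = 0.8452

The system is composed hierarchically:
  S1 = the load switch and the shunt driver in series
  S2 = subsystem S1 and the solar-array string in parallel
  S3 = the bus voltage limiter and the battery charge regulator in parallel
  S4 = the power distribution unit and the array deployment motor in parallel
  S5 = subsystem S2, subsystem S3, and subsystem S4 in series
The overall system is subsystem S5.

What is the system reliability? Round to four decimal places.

Series (load switch and shunt driver): 0.947600 × 0.884700 = 0.838342
Parallel ([0.838342] and solar-array string): 1 − (1 − 0.838342)(1 − 0.839700) = 0.974086
Parallel (bus voltage limiter and battery charge regulator): 1 − (1 − 0.938900)(1 − 0.806000) = 0.988147
Parallel (power distribution unit and array deployment motor): 1 − (1 − 0.925600)(1 − 0.845200) = 0.988483
Series ([0.974086], [0.988147], and [0.988483]): 0.974086 × 0.988147 × 0.988483 = 0.9515

0.9515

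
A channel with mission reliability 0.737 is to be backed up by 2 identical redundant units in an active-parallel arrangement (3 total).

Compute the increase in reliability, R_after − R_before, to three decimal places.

R_before = 0.737
R_after = 1 − (1 − 0.737)^3 = 0.982
ΔR = 0.982 − 0.737 = 0.245

0.245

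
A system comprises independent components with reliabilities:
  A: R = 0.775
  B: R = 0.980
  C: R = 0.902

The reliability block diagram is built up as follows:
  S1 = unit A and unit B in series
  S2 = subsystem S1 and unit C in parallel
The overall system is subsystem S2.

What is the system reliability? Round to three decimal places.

Series (A and B): 0.77500 × 0.98000 = 0.75950
Parallel ([0.75950] and C): 1 − (1 − 0.75950)(1 − 0.90200) = 0.976

0.976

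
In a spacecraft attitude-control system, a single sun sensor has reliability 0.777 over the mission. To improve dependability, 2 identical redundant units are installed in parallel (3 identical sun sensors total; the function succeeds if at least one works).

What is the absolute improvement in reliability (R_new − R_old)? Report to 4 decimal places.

0.2119

R_before = 0.777
R_after = 1 − (1 − 0.777)^3 = 0.9889
ΔR = 0.9889 − 0.777 = 0.2119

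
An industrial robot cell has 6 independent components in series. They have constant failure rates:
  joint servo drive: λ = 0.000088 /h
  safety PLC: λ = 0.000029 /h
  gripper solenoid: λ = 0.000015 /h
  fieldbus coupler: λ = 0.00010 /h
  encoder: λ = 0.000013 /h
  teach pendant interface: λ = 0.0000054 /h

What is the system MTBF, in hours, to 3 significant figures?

Series of exponential components: λ_sys = Σ λ_i
λ_sys = 0.000088 + 0.000029 + 0.000015 + 0.00010 + 0.000013 + 0.0000054 = 2.5040e-04 /h
MTBF = 1 / λ_sys = 3990 h

3990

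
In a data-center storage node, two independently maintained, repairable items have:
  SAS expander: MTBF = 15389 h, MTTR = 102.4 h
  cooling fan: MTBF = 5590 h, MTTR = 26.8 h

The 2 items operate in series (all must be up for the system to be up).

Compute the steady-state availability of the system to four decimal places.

0.9887

A(SAS expander) = MTBF/(MTBF+MTTR) = 15389/(15389+102.4) = 0.993390
A(cooling fan) = MTBF/(MTBF+MTTR) = 5590/(5590+26.8) = 0.995229
Series availability: 0.993390 × 0.995229 = 0.9887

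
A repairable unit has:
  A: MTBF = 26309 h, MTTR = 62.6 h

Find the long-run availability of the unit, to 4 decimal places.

A(A) = MTBF/(MTBF+MTTR) = 26309/(26309+62.6) = 0.9976

0.9976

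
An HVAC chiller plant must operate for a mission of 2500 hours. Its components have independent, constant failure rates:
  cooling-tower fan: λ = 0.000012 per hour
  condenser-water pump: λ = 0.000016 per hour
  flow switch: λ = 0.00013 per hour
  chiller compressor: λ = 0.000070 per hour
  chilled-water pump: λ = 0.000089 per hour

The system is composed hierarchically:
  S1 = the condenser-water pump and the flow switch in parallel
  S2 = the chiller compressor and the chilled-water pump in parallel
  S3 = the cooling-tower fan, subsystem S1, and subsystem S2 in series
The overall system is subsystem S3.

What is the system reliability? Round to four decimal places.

0.9291

R(cooling-tower fan) = exp(−0.000012 × 2500) = 0.970446
R(condenser-water pump) = exp(−0.000016 × 2500) = 0.960789
R(flow switch) = exp(−0.00013 × 2500) = 0.722527
R(chiller compressor) = exp(−0.000070 × 2500) = 0.839457
R(chilled-water pump) = exp(−0.000089 × 2500) = 0.800515
Parallel (condenser-water pump and flow switch): 1 − (1 − 0.960789)(1 − 0.722527) = 0.989120
Parallel (chiller compressor and chilled-water pump): 1 − (1 − 0.839457)(1 − 0.800515) = 0.967974
Series (cooling-tower fan, [0.989120], and [0.967974]): 0.970446 × 0.989120 × 0.967974 = 0.9291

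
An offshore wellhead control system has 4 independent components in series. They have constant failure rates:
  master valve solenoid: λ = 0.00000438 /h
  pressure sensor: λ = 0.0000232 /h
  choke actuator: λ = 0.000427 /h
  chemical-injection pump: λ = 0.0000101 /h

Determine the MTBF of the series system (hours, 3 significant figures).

2150

Series of exponential components: λ_sys = Σ λ_i
λ_sys = 0.00000438 + 0.0000232 + 0.000427 + 0.0000101 = 4.6468e-04 /h
MTBF = 1 / λ_sys = 2150 h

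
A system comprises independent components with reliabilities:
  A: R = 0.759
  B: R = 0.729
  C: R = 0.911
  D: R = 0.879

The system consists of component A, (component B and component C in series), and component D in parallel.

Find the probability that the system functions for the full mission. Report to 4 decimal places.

Series (B and C): 0.729000 × 0.911000 = 0.664119
Parallel (A, [0.664119], and D): 1 − (1 − 0.759000)(1 − 0.664119)(1 − 0.879000) = 0.9902

0.9902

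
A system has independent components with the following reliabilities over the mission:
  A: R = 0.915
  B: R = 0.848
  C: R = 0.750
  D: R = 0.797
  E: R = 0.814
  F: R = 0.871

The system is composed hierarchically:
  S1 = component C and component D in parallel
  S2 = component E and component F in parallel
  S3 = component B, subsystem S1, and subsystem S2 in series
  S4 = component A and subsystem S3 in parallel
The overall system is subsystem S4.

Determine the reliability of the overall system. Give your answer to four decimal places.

Parallel (C and D): 1 − (1 − 0.750000)(1 − 0.797000) = 0.949250
Parallel (E and F): 1 − (1 − 0.814000)(1 − 0.871000) = 0.976006
Series (B, [0.949250], and [0.976006]): 0.848000 × 0.949250 × 0.976006 = 0.785650
Parallel (A and [0.785650]): 1 − (1 − 0.915000)(1 − 0.785650) = 0.9818

0.9818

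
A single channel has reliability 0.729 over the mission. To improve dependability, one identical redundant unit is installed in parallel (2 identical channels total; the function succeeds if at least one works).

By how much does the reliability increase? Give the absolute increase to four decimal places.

R_before = 0.729
R_after = 1 − (1 − 0.729)^2 = 0.9266
ΔR = 0.9266 − 0.729 = 0.1976

0.1976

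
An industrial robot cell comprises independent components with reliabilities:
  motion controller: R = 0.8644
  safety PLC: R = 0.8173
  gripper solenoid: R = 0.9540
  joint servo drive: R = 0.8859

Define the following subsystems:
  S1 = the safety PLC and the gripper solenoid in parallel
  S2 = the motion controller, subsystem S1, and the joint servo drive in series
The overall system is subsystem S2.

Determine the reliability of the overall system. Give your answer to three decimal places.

Parallel (safety PLC and gripper solenoid): 1 − (1 − 0.81730)(1 − 0.95400) = 0.99160
Series (motion controller, [0.99160], and joint servo drive): 0.86440 × 0.99160 × 0.88590 = 0.759

0.759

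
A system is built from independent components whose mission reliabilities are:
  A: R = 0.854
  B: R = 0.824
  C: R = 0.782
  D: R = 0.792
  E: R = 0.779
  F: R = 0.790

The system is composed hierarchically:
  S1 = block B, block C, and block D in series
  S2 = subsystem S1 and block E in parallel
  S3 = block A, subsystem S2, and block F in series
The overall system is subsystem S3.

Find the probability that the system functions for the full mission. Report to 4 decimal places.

Series (B, C, and D): 0.824000 × 0.782000 × 0.792000 = 0.510339
Parallel ([0.510339] and E): 1 − (1 − 0.510339)(1 − 0.779000) = 0.891785
Series (A, [0.891785], and F): 0.854000 × 0.891785 × 0.790000 = 0.6017

0.6017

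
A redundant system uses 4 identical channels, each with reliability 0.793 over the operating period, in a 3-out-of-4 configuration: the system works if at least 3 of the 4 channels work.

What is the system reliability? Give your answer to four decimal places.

0.8084

R = Σ_{i=3}^{4} C(4,i) p^i (1−p)^{4−i} with p = 0.793
C(4,3)·0.793^3·0.207^1 = 0.412905
C(4,4)·0.793^4·0.207^0 = 0.395451
Sum = 0.8084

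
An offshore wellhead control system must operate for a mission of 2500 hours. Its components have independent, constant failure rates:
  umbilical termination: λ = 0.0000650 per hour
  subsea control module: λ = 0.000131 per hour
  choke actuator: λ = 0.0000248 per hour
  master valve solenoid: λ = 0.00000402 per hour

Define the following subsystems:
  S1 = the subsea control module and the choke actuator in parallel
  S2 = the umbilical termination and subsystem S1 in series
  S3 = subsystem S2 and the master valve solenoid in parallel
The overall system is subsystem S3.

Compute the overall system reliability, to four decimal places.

R(umbilical termination) = exp(−0.0000650 × 2500) = 0.850016
R(subsea control module) = exp(−0.000131 × 2500) = 0.720723
R(choke actuator) = exp(−0.0000248 × 2500) = 0.939883
R(master valve solenoid) = exp(−0.00000402 × 2500) = 0.990000
Parallel (subsea control module and choke actuator): 1 − (1 − 0.720723)(1 − 0.939883) = 0.983211
Series (umbilical termination and [0.983211]): 0.850016 × 0.983211 = 0.835745
Parallel ([0.835745] and master valve solenoid): 1 − (1 − 0.835745)(1 − 0.990000) = 0.9984

0.9984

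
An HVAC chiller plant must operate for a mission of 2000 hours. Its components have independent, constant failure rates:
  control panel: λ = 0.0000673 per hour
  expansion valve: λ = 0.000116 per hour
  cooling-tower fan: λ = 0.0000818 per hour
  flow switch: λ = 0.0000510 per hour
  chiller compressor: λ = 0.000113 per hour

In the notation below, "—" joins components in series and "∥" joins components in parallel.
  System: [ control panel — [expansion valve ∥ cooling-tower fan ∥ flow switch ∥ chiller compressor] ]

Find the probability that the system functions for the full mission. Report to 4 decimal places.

0.8735

R(control panel) = exp(−0.0000673 × 2000) = 0.874065
R(expansion valve) = exp(−0.000116 × 2000) = 0.792946
R(cooling-tower fan) = exp(−0.0000818 × 2000) = 0.849082
R(flow switch) = exp(−0.0000510 × 2000) = 0.903030
R(chiller compressor) = exp(−0.000113 × 2000) = 0.797718
Parallel (expansion valve, cooling-tower fan, flow switch, and chiller compressor): 1 − (1 − 0.792946)(1 − 0.849082)(1 − 0.903030)(1 − 0.797718) = 0.999387
Series (control panel and [0.999387]): 0.874065 × 0.999387 = 0.8735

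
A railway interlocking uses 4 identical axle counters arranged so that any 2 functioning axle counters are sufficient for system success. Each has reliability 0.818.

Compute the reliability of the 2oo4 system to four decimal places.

R = Σ_{i=2}^{4} C(4,i) p^i (1−p)^{4−i} with p = 0.818
C(4,2)·0.818^2·0.182^2 = 0.132984
C(4,3)·0.818^3·0.182^1 = 0.398466
C(4,4)·0.818^4·0.182^0 = 0.447727
Sum = 0.9792

0.9792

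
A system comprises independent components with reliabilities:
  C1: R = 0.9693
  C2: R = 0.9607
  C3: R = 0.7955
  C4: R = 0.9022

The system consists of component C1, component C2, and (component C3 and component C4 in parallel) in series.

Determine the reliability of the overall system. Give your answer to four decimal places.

Parallel (C3 and C4): 1 − (1 − 0.795500)(1 − 0.902200) = 0.980000
Series (C1, C2, and [0.980000]): 0.969300 × 0.960700 × 0.980000 = 0.9126

0.9126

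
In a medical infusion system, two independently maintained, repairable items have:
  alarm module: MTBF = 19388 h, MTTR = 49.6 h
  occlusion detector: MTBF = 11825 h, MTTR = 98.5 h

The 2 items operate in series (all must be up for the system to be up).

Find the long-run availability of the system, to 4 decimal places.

A(alarm module) = MTBF/(MTBF+MTTR) = 19388/(19388+49.6) = 0.997448
A(occlusion detector) = MTBF/(MTBF+MTTR) = 11825/(11825+98.5) = 0.991739
Series availability: 0.997448 × 0.991739 = 0.9892

0.9892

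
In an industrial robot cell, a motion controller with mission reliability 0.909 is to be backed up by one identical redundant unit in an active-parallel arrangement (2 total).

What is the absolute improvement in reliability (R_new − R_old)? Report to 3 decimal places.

R_before = 0.909
R_after = 1 − (1 − 0.909)^2 = 0.992
ΔR = 0.992 − 0.909 = 0.083

0.083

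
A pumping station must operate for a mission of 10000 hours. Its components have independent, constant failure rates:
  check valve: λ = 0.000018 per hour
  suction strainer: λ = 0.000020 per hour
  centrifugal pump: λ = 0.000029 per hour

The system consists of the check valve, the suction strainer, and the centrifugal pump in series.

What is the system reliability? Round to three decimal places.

0.512

R(check valve) = exp(−0.000018 × 10000) = 0.83527
R(suction strainer) = exp(−0.000020 × 10000) = 0.81873
R(centrifugal pump) = exp(−0.000029 × 10000) = 0.74826
Series (check valve, suction strainer, and centrifugal pump): 0.83527 × 0.81873 × 0.74826 = 0.512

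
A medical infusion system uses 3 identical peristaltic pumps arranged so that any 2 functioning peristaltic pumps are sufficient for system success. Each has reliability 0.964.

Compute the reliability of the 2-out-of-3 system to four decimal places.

R = Σ_{i=2}^{3} C(3,i) p^i (1−p)^{3−i} with p = 0.964
C(3,2)·0.964^2·0.036^1 = 0.100364
C(3,3)·0.964^3·0.036^0 = 0.895841
Sum = 0.9962

0.9962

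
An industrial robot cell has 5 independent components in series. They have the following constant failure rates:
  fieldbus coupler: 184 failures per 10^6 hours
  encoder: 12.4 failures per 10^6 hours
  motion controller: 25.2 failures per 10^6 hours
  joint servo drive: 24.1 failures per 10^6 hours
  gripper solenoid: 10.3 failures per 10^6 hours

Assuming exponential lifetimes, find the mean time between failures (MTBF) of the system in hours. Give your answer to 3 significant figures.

3910

Series of exponential components: λ_sys = Σ λ_i
λ_sys = 0.000184 + 0.0000124 + 0.0000252 + 0.0000241 + 0.0000103 = 2.5600e-04 /h
MTBF = 1 / λ_sys = 3910 h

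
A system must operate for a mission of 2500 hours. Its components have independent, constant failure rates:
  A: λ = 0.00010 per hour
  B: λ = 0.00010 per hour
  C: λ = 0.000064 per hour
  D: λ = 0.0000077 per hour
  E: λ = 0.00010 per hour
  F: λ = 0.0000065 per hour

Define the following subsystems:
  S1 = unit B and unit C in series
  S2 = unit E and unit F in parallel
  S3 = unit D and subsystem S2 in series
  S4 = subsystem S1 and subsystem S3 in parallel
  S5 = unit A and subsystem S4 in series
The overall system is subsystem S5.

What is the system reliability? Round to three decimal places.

R(A) = exp(−0.00010 × 2500) = 0.77880
R(B) = exp(−0.00010 × 2500) = 0.77880
R(C) = exp(−0.000064 × 2500) = 0.85214
R(D) = exp(−0.0000077 × 2500) = 0.98093
R(E) = exp(−0.00010 × 2500) = 0.77880
R(F) = exp(−0.0000065 × 2500) = 0.98388
Series (B and C): 0.77880 × 0.85214 = 0.66365
Parallel (E and F): 1 − (1 − 0.77880)(1 − 0.98388) = 0.99643
Series (D and [0.99643]): 0.98093 × 0.99643 = 0.97743
Parallel ([0.66365] and [0.97743]): 1 − (1 − 0.66365)(1 − 0.97743) = 0.99241
Series (A and [0.99241]): 0.77880 × 0.99241 = 0.773

0.773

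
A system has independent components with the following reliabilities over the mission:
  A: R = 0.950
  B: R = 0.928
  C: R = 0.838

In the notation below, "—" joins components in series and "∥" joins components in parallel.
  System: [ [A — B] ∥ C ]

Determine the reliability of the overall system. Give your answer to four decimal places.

Series (A and B): 0.950000 × 0.928000 = 0.881600
Parallel ([0.881600] and C): 1 − (1 − 0.881600)(1 − 0.838000) = 0.9808

0.9808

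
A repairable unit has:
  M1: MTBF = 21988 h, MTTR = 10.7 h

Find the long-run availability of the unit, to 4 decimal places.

0.9995

A(M1) = MTBF/(MTBF+MTTR) = 21988/(21988+10.7) = 0.9995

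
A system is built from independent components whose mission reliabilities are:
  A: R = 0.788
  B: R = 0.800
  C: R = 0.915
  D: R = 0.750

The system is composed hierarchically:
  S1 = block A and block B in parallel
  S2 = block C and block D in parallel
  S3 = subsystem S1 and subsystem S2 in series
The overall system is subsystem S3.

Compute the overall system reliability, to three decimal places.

0.937

Parallel (A and B): 1 − (1 − 0.78800)(1 − 0.80000) = 0.95760
Parallel (C and D): 1 − (1 − 0.91500)(1 − 0.75000) = 0.97875
Series ([0.95760] and [0.97875]): 0.95760 × 0.97875 = 0.937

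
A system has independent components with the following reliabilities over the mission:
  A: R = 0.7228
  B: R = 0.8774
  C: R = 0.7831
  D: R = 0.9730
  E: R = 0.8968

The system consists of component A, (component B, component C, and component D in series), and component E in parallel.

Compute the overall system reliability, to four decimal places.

0.9905

Series (B, C, and D): 0.877400 × 0.783100 × 0.973000 = 0.668540
Parallel (A, [0.668540], and E): 1 − (1 − 0.722800)(1 − 0.668540)(1 − 0.896800) = 0.9905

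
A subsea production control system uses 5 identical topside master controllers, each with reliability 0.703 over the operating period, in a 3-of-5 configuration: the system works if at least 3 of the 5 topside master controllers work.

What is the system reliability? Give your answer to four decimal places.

0.8409

R = Σ_{i=3}^{5} C(5,i) p^i (1−p)^{5−i} with p = 0.703
C(5,3)·0.703^3·0.297^2 = 0.306464
C(5,4)·0.703^4·0.297^1 = 0.362700
C(5,5)·0.703^5·0.297^0 = 0.171703
Sum = 0.8409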